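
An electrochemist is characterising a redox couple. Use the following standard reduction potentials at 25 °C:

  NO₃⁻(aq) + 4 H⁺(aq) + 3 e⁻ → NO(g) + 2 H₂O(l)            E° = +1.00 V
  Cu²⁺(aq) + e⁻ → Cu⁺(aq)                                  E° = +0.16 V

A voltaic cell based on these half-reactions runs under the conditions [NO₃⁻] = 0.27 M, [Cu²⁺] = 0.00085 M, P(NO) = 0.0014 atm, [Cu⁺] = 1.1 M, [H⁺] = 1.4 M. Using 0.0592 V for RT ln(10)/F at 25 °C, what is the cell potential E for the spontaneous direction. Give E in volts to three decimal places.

NO₃⁻/NO is the cathode (higher E°), Cu²⁺/Cu⁺ the anode: E°cell = +1.00 − (+0.16) = +0.84 V, n = 3.
Overall: NO₃⁻(aq) + 4 H⁺(aq) + 3 Cu⁺(aq) → NO(g) + 2 H₂O(l) + 3 Cu²⁺(aq)
Q = P(NO)·[Cu²⁺]^3 / ([NO₃⁻]·[H⁺]^4·[Cu⁺]^3); log Q = -12.206.
E = E° − (0.0592/n) log Q = +0.84 − (0.0592/3)(-12.206) = +1.081 V.

+1.081 V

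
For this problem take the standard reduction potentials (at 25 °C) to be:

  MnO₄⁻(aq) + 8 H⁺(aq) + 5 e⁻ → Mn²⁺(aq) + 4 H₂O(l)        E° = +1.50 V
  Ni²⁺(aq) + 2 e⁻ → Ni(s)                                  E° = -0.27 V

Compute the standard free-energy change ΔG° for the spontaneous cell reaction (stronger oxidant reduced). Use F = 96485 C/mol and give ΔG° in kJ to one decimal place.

MnO₄⁻/Mn²⁺ (E° = +1.50 V) is the cathode; Ni²⁺/Ni (E° = -0.27 V) is the anode, so E°cell = +1.77 V.
Balancing electrons gives n = 10 (lcm of 5 and 2).
ΔG° = −nFE° = −(10)(96485)(+1.77) = -1,707,784 J = -1707.8 kJ.

-1707.8 kJ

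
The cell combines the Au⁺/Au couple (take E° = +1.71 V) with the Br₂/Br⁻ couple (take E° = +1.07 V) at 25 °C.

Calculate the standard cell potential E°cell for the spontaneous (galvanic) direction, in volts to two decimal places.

+0.64 V

The Au⁺/Au couple has the higher reduction potential, so it is the cathode; Br₂/Br⁻ is oxidised at the anode.
E°cell = E°(cathode) − E°(anode) = (+1.71) − (+1.07) = +0.64 V.
Since E°cell > 0, the reaction is spontaneous under standard conditions.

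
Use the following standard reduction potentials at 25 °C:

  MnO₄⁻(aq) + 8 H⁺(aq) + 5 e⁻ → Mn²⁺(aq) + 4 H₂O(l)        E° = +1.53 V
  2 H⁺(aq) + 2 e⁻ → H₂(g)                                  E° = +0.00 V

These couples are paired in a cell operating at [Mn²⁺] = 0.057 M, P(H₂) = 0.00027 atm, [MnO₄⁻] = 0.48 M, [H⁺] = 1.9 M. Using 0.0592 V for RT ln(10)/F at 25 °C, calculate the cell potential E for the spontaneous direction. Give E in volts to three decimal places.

MnO₄⁻/Mn²⁺ is the cathode (higher E°), H⁺/H₂ the anode: E°cell = +1.53 − (+0.00) = +1.53 V, n = 10.
Overall: 2 MnO₄⁻(aq) + 6 H⁺(aq) + 5 H₂(g) → 2 Mn²⁺(aq) + 8 H₂O(l)
Q = [Mn²⁺]^2 / ([MnO₄⁻]^2·[H⁺]^6·P(H₂)^5); log Q = 14.320.
E = E° − (0.0592/n) log Q = +1.53 − (0.0592/10)(14.320) = +1.445 V.

+1.445 V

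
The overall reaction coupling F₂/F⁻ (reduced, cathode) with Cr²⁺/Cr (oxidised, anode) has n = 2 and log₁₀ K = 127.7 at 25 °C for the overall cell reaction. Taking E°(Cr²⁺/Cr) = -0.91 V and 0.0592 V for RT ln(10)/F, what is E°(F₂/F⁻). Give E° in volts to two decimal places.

+2.87 V

E°cell = (0.0592/n)·log K = (0.0592/2)(127.7) = +3.780 V.
Since F₂/F⁻ is the cathode and Cr²⁺/Cr the anode, E°cell = E°(F₂/F⁻) − E°(Cr²⁺/Cr).
So E°(F₂/F⁻) = E°cell + E°(Cr²⁺/Cr) = +3.780 + (-0.91) = +2.87 V.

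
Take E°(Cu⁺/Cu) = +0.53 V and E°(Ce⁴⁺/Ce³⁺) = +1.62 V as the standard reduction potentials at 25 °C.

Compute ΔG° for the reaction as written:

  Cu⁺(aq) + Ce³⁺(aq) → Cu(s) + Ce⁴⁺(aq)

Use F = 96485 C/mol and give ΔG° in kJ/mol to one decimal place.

+105.2 kJ/mol

As written, Cu⁺/Cu is reduced (cathode) and Ce⁴⁺/Ce³⁺ is oxidised (anode), so E°cell = (+0.53) − (+1.62) = -1.09 V.
Balancing electrons gives n = 1.
ΔG° = −nFE° = −(1)(96485)(-1.09) = 105,169 J = +105.2 kJ/mol.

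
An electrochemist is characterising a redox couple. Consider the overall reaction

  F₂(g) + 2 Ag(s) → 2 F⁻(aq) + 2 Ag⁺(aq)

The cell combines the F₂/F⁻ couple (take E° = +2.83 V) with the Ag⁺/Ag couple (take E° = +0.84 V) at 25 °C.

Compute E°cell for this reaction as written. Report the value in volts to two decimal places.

+1.99 V

The F₂/F⁻ couple has the higher reduction potential, so it is the cathode; Ag⁺/Ag is oxidised at the anode.
E°cell = E°(cathode) − E°(anode) = (+2.83) − (+0.84) = +1.99 V.
Since E°cell > 0, the reaction is spontaneous under standard conditions.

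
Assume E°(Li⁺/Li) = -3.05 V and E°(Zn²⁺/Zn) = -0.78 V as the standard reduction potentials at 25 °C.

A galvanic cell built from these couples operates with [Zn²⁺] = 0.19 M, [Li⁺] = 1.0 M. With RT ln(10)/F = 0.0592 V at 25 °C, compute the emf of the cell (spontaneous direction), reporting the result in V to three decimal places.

+2.249 V

Zn²⁺/Zn is the cathode (higher E°), Li⁺/Li the anode: E°cell = -0.78 − (-3.05) = +2.27 V, n = 2.
Overall: Zn²⁺(aq) + 2 Li(s) → Zn(s) + 2 Li⁺(aq)
Q = [Li⁺]^2 / ([Zn²⁺]); log Q = 0.721.
E = E° − (0.0592/n) log Q = +2.27 − (0.0592/2)(0.721) = +2.249 V.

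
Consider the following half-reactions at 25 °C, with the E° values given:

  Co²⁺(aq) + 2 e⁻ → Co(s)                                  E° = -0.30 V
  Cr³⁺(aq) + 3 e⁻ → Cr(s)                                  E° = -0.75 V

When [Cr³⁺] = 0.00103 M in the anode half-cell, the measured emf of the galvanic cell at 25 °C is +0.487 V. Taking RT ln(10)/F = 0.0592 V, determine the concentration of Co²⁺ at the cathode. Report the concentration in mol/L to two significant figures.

0.18 M

Co²⁺/Co is the cathode, Cr³⁺/Cr the anode: E°cell = +0.45 V, n = 6.
Overall reaction: 3 Co²⁺(aq) + 2 Cr(s) → 3 Co(s) + 2 Cr³⁺(aq); Q = [Cr³⁺]^2/[Co²⁺]^3.
From E = E° − (0.0592/n) log Q: log Q = (E° − E)·n/0.0592 = (+0.45 − (+0.487))·6/0.0592 = -3.7500.
So 3·log[Co²⁺] = 2·log(0.00103) − log Q = -5.9743 − (-3.7500) = -2.2243; log[Co²⁺] = -2.2243 / 3 = -0.7414; [Co²⁺] = 10^(-0.7414) ≈ 0.18 M.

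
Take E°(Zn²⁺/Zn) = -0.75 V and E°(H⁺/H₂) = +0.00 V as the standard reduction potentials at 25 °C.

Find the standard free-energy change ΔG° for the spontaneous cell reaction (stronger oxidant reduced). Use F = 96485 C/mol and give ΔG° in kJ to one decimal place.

H⁺/H₂ (E° = +0.00 V) is the cathode; Zn²⁺/Zn (E° = -0.75 V) is the anode, so E°cell = +0.75 V.
Balancing electrons gives n = 2 (lcm of 2 and 2).
ΔG° = −nFE° = −(2)(96485)(+0.75) = -144,728 J = -144.7 kJ.

-144.7 kJ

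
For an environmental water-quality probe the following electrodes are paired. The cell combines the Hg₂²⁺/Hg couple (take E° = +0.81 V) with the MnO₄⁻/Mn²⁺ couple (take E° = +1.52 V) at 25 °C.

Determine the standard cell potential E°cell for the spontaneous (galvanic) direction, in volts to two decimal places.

The MnO₄⁻/Mn²⁺ couple has the higher reduction potential, so it is the cathode; Hg₂²⁺/Hg is oxidised at the anode.
E°cell = E°(cathode) − E°(anode) = (+1.52) − (+0.81) = +0.71 V.
Since E°cell > 0, the reaction is spontaneous under standard conditions.

+0.71 V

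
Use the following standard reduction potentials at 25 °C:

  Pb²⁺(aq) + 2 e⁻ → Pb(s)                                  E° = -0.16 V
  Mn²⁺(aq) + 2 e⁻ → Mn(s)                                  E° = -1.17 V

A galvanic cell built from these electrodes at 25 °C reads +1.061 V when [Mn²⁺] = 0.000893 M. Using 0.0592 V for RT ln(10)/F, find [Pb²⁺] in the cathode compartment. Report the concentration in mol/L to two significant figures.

0.047 M

Pb²⁺/Pb is the cathode, Mn²⁺/Mn the anode: E°cell = +1.01 V, n = 2.
Overall reaction: Pb²⁺(aq) + Mn(s) → Pb(s) + Mn²⁺(aq); Q = [Mn²⁺]^1/[Pb²⁺]^1.
From E = E° − (0.0592/n) log Q: log Q = (E° − E)·n/0.0592 = (+1.01 − (+1.061))·2/0.0592 = -1.7230.
So 1·log[Pb²⁺] = 1·log(0.000893) − log Q = -3.0491 − (-1.7230) = -1.3261; [Pb²⁺] = 10^(-1.3261) ≈ 0.047 M.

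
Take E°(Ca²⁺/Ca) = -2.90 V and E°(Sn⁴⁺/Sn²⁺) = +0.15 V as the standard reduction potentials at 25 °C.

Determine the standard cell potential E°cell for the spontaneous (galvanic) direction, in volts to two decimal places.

The Sn⁴⁺/Sn²⁺ couple has the higher reduction potential, so it is the cathode; Ca²⁺/Ca is oxidised at the anode.
E°cell = E°(cathode) − E°(anode) = (+0.15) − (-2.90) = +3.05 V.

+3.05 V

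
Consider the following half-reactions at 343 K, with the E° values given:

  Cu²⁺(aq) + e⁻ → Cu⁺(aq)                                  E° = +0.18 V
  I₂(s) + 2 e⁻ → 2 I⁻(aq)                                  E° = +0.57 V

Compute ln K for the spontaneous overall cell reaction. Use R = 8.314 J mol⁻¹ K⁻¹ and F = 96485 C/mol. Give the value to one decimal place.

Cathode: I₂/I⁻; anode: Cu²⁺/Cu⁺. E°cell = (+0.57) − (+0.18) = +0.39 V, with n = 2.
ΔG° = −nFE° = −RT ln K, so ln K = nFE°/(RT) = (2)(96485)(+0.39) / ((8.314)(343)) = 26.391.

26.4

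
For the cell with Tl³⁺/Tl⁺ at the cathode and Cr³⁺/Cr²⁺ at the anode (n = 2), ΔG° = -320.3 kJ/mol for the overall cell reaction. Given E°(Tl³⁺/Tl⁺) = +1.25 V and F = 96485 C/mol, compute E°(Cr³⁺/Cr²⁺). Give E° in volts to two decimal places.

E°cell = −ΔG°/(nF) = −(-320.3×10³)/((2)(96485)) = +1.660 V.
Since Tl³⁺/Tl⁺ is the cathode and Cr³⁺/Cr²⁺ the anode, E°cell = E°(Tl³⁺/Tl⁺) − E°(Cr³⁺/Cr²⁺).
So E°(Cr³⁺/Cr²⁺) = E°(Tl³⁺/Tl⁺) − E°cell = (+1.25) − (+1.660) = -0.41 V.

-0.41 V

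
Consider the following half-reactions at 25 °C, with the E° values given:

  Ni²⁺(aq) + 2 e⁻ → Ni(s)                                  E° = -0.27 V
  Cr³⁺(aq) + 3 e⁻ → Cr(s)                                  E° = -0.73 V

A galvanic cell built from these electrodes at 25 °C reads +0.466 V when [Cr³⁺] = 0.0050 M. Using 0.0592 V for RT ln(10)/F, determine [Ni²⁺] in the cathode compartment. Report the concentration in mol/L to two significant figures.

Ni²⁺/Ni is the cathode, Cr³⁺/Cr the anode: E°cell = +0.46 V, n = 6.
Overall reaction: 3 Ni²⁺(aq) + 2 Cr(s) → 3 Ni(s) + 2 Cr³⁺(aq); Q = [Cr³⁺]^2/[Ni²⁺]^3.
From E = E° − (0.0592/n) log Q: log Q = (E° − E)·n/0.0592 = (+0.46 − (+0.466))·6/0.0592 = -0.6081.
So 3·log[Ni²⁺] = 2·log(0.005) − log Q = -4.6021 − (-0.6081) = -3.9940; log[Ni²⁺] = -3.9940 / 3 = -1.3313; [Ni²⁺] = 10^(-1.3313) ≈ 0.047 M.

0.047 M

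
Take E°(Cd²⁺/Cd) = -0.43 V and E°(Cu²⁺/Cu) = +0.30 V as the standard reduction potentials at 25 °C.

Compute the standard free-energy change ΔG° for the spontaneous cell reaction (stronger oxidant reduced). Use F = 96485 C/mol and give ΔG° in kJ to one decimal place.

Cu²⁺/Cu (E° = +0.30 V) is the cathode; Cd²⁺/Cd (E° = -0.43 V) is the anode, so E°cell = +0.73 V.
Balancing electrons gives n = 2 (lcm of 2 and 2).
ΔG° = −nFE° = −(2)(96485)(+0.73) = -140,868 J = -140.9 kJ.

-140.9 kJ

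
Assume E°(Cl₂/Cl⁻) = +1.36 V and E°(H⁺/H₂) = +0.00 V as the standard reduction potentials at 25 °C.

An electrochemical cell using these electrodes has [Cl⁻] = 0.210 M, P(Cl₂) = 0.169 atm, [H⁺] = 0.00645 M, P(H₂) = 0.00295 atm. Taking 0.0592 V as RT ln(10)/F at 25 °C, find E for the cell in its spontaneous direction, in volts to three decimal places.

Cl₂/Cl⁻ is the cathode (higher E°), H⁺/H₂ the anode: E°cell = +1.36 − (+0.00) = +1.36 V, n = 2.
Overall: Cl₂(g) + H₂(g) → 2 Cl⁻(aq) + 2 H⁺(aq)
Q = [Cl⁻]^2·[H⁺]^2 / (P(Cl₂)·P(H₂)); log Q = -2.434.
E = E° − (0.0592/n) log Q = +1.36 − (0.0592/2)(-2.434) = +1.432 V.

+1.432 V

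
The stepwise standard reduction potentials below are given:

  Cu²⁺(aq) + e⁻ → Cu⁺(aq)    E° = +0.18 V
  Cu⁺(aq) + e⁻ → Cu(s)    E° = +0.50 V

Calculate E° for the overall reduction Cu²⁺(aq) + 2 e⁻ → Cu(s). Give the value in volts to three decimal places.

Standard free energies of sequential steps add: ΔG°₃ = ΔG°₁ + ΔG°₂, so n₃E°₃ = n₁E°₁ + n₂E°₂.
E°₃ = (1×+0.18 + 1×+0.50) / 2 = (+0.680) / 2 = +0.340 V.

+0.340 V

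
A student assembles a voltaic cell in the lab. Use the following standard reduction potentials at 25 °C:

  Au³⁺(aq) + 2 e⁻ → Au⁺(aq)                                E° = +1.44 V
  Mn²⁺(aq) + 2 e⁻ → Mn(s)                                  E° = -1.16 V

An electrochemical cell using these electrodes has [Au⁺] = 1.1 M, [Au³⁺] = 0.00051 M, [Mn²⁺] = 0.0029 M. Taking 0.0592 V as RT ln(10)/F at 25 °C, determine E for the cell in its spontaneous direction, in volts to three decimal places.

Au³⁺/Au⁺ is the cathode (higher E°), Mn²⁺/Mn the anode: E°cell = +1.44 − (-1.16) = +2.60 V, n = 2.
Overall: Au³⁺(aq) + Mn(s) → Au⁺(aq) + Mn²⁺(aq)
Q = [Au⁺]·[Mn²⁺] / ([Au³⁺]); log Q = 0.796.
E = E° − (0.0592/n) log Q = +2.60 − (0.0592/2)(0.796) = +2.576 V.

+2.576 V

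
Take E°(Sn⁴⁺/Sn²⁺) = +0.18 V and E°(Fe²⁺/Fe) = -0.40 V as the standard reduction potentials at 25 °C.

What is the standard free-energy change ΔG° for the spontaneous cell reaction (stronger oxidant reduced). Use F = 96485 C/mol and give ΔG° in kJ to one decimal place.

Sn⁴⁺/Sn²⁺ (E° = +0.18 V) is the cathode; Fe²⁺/Fe (E° = -0.40 V) is the anode, so E°cell = +0.58 V.
Balancing electrons gives n = 2 (lcm of 2 and 2).
ΔG° = −nFE° = −(2)(96485)(+0.58) = -111,923 J = -111.9 kJ.

-111.9 kJ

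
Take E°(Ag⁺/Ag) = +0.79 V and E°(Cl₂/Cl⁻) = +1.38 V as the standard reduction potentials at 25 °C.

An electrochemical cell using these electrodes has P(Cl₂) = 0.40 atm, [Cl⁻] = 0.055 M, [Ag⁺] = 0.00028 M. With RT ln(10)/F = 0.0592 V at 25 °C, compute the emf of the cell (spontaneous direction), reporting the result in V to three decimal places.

+0.863 V

Cl₂/Cl⁻ is the cathode (higher E°), Ag⁺/Ag the anode: E°cell = +1.38 − (+0.79) = +0.59 V, n = 2.
Overall: Cl₂(g) + 2 Ag(s) → 2 Cl⁻(aq) + 2 Ag⁺(aq)
Q = [Cl⁻]^2·[Ag⁺]^2 / (P(Cl₂)); log Q = -9.227.
E = E° − (0.0592/n) log Q = +0.59 − (0.0592/2)(-9.227) = +0.863 V.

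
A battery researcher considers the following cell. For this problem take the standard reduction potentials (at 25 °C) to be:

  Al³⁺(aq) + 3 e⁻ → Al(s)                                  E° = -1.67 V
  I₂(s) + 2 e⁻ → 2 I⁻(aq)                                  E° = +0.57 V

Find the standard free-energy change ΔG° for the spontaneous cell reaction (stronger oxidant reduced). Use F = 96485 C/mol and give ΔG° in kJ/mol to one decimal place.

I₂/I⁻ (E° = +0.57 V) is the cathode; Al³⁺/Al (E° = -1.67 V) is the anode, so E°cell = +2.24 V.
Balancing electrons gives n = 6 (lcm of 2 and 3).
ΔG° = −nFE° = −(6)(96485)(+2.24) = -1,296,758 J = -1296.8 kJ/mol.

-1296.8 kJ/mol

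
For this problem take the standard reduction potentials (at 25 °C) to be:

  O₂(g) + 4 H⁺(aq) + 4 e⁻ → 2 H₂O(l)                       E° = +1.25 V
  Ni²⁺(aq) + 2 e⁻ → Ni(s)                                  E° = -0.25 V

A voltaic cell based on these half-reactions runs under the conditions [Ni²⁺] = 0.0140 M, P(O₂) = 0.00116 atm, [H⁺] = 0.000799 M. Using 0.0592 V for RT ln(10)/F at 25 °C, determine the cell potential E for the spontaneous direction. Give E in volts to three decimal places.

O₂/H₂O is the cathode (higher E°), Ni²⁺/Ni the anode: E°cell = +1.25 − (-0.25) = +1.50 V, n = 4.
Overall: O₂(g) + 4 H⁺(aq) + 2 Ni(s) → 2 H₂O(l) + 2 Ni²⁺(aq)
Q = [Ni²⁺]^2 / (P(O₂)·[H⁺]^4); log Q = 11.618.
E = E° − (0.0592/n) log Q = +1.50 − (0.0592/4)(11.618) = +1.328 V.

+1.328 V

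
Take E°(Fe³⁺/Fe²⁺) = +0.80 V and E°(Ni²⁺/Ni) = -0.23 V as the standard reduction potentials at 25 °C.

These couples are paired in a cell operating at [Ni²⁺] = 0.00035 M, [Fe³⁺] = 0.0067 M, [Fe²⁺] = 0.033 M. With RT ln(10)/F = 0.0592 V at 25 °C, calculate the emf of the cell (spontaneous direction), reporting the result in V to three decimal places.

Fe³⁺/Fe²⁺ is the cathode (higher E°), Ni²⁺/Ni the anode: E°cell = +0.80 − (-0.23) = +1.03 V, n = 2.
Overall: 2 Fe³⁺(aq) + Ni(s) → 2 Fe²⁺(aq) + Ni²⁺(aq)
Q = [Fe²⁺]^2·[Ni²⁺] / ([Fe³⁺]^2); log Q = -2.071.
E = E° − (0.0592/n) log Q = +1.03 − (0.0592/2)(-2.071) = +1.091 V.

+1.091 V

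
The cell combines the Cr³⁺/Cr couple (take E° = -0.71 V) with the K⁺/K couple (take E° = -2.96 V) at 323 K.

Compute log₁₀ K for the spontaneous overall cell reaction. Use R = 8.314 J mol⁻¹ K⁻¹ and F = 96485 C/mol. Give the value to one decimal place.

105.3

Cathode: Cr³⁺/Cr; anode: K⁺/K. E°cell = (-0.71) − (-2.96) = +2.25 V, with n = 3.
ΔG° = −nFE° = −RT ln K, so ln K = nFE°/(RT) = (3)(96485)(+2.25) / ((8.314)(323)) = 242.522.
log₁₀ K = 242.522 / ln 10 = 105.3.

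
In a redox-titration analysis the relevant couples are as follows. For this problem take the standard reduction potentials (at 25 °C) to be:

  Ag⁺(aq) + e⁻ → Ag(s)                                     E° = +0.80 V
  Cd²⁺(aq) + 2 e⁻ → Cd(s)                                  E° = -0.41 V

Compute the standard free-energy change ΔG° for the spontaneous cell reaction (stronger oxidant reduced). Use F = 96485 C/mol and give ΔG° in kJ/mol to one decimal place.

-233.5 kJ/mol

Ag⁺/Ag (E° = +0.80 V) is the cathode; Cd²⁺/Cd (E° = -0.41 V) is the anode, so E°cell = +1.21 V.
Balancing electrons gives n = 2 (lcm of 1 and 2).
ΔG° = −nFE° = −(2)(96485)(+1.21) = -233,494 J = -233.5 kJ/mol.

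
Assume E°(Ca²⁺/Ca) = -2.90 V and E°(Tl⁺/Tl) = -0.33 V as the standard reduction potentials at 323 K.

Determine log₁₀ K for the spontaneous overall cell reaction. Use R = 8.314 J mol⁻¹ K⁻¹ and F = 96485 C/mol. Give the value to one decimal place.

Cathode: Tl⁺/Tl; anode: Ca²⁺/Ca. E°cell = (-0.33) − (-2.90) = +2.57 V, with n = 2.
ΔG° = −nFE° = −RT ln K, so ln K = nFE°/(RT) = (2)(96485)(+2.57) / ((8.314)(323)) = 184.676.
log₁₀ K = 184.676 / ln 10 = 80.2.

80.2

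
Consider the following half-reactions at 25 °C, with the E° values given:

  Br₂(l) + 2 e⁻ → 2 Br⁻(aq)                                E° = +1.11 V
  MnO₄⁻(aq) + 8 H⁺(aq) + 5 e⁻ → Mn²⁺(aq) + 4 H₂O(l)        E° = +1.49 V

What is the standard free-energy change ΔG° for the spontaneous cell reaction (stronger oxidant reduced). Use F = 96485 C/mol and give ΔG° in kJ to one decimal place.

-366.6 kJ

MnO₄⁻/Mn²⁺ (E° = +1.49 V) is the cathode; Br₂/Br⁻ (E° = +1.11 V) is the anode, so E°cell = +0.38 V.
Balancing electrons gives n = 10 (lcm of 5 and 2).
ΔG° = −nFE° = −(10)(96485)(+0.38) = -366,643 J = -366.6 kJ.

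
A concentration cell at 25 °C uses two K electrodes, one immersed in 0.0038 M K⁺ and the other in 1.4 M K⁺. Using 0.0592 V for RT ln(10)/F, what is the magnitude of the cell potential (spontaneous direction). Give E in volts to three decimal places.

For a concentration cell E°cell = 0. The 1.4 M side is the cathode (reduction is favoured where [K⁺] is higher).
With n = 1, E = −(0.0592/1) log([K⁺]ₐₙ/[K⁺]꜀ₐₜ) = −(0.0592/1) log(0.0038/1.4) = −(0.0592/1)(-2.566) = +0.152 V.

+0.152 V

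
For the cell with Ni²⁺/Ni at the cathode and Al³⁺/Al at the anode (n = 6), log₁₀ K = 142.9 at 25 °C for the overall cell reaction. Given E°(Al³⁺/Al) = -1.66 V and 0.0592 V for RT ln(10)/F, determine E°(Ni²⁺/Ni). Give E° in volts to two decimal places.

E°cell = (0.0592/n)·log K = (0.0592/6)(142.9) = +1.410 V.
Since Ni²⁺/Ni is the cathode and Al³⁺/Al the anode, E°cell = E°(Ni²⁺/Ni) − E°(Al³⁺/Al).
So E°(Ni²⁺/Ni) = E°cell + E°(Al³⁺/Al) = +1.410 + (-1.66) = -0.25 V.

-0.25 V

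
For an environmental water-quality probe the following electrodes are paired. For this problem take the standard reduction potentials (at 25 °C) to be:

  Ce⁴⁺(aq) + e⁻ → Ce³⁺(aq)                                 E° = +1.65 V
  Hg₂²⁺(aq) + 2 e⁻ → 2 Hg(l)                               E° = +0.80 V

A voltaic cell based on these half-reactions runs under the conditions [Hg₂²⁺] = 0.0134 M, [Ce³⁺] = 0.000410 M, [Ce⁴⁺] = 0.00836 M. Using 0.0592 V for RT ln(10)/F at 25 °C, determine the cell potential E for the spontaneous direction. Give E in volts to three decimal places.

+0.983 V

Ce⁴⁺/Ce³⁺ is the cathode (higher E°), Hg₂²⁺/Hg the anode: E°cell = +1.65 − (+0.80) = +0.85 V, n = 2.
Overall: 2 Ce⁴⁺(aq) + 2 Hg(l) → 2 Ce³⁺(aq) + Hg₂²⁺(aq)
Q = [Ce³⁺]^2·[Hg₂²⁺] / ([Ce⁴⁺]^2); log Q = -4.492.
E = E° − (0.0592/n) log Q = +0.85 − (0.0592/2)(-4.492) = +0.983 V.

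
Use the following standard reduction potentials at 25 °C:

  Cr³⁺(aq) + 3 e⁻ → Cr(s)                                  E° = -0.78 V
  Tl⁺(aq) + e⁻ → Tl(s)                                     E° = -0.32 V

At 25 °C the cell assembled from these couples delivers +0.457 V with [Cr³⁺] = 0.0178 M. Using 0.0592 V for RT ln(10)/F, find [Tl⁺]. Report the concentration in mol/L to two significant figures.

0.23 M

Tl⁺/Tl is the cathode, Cr³⁺/Cr the anode: E°cell = +0.46 V, n = 3.
Overall reaction: 3 Tl⁺(aq) + Cr(s) → 3 Tl(s) + Cr³⁺(aq); Q = [Cr³⁺]^1/[Tl⁺]^3.
From E = E° − (0.0592/n) log Q: log Q = (E° − E)·n/0.0592 = (+0.46 − (+0.457))·3/0.0592 = 0.1520.
So 3·log[Tl⁺] = 1·log(0.0178) − log Q = -1.7496 − (0.1520) = -1.9016; log[Tl⁺] = -1.9016 / 3 = -0.6339; [Tl⁺] = 10^(-0.6339) ≈ 0.23 M.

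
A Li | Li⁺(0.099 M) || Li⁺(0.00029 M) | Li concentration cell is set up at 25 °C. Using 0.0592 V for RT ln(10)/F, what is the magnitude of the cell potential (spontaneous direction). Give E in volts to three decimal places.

+0.150 V

For a concentration cell E°cell = 0. The 0.099 M side is the cathode (reduction is favoured where [Li⁺] is higher).
With n = 1, E = −(0.0592/1) log([Li⁺]ₐₙ/[Li⁺]꜀ₐₜ) = −(0.0592/1) log(0.00029/0.099) = −(0.0592/1)(-2.533) = +0.150 V.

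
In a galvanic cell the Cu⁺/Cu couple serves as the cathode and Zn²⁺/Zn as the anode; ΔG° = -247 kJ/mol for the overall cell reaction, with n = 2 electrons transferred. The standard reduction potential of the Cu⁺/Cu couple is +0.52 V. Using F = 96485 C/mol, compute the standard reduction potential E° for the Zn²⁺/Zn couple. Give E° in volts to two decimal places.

E°cell = −ΔG°/(nF) = −(-247×10³)/((2)(96485)) = +1.280 V.
Since Cu⁺/Cu is the cathode and Zn²⁺/Zn the anode, E°cell = E°(Cu⁺/Cu) − E°(Zn²⁺/Zn).
So E°(Zn²⁺/Zn) = E°(Cu⁺/Cu) − E°cell = (+0.52) − (+1.280) = -0.76 V.

-0.76 V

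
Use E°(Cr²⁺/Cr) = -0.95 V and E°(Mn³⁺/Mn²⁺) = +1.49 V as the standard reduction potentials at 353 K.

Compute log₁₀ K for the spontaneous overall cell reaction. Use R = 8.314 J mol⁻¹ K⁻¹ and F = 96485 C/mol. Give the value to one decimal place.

69.7

Cathode: Mn³⁺/Mn²⁺; anode: Cr²⁺/Cr. E°cell = (+1.49) − (-0.95) = +2.44 V, with n = 2.
ΔG° = −nFE° = −RT ln K, so ln K = nFE°/(RT) = (2)(96485)(+2.44) / ((8.314)(353)) = 160.433.
log₁₀ K = 160.433 / ln 10 = 69.7.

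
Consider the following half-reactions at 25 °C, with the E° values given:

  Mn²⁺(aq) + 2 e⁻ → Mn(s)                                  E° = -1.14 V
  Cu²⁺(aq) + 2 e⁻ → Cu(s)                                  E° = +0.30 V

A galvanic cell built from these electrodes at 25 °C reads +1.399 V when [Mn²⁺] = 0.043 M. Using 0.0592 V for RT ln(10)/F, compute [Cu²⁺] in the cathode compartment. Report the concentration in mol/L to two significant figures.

Cu²⁺/Cu is the cathode, Mn²⁺/Mn the anode: E°cell = +1.44 V, n = 2.
Overall reaction: Cu²⁺(aq) + Mn(s) → Cu(s) + Mn²⁺(aq); Q = [Mn²⁺]^1/[Cu²⁺]^1.
From E = E° − (0.0592/n) log Q: log Q = (E° − E)·n/0.0592 = (+1.44 − (+1.399))·2/0.0592 = 1.3851.
So 1·log[Cu²⁺] = 1·log(0.043) − log Q = -1.3665 − (1.3851) = -2.7516; [Cu²⁺] = 10^(-2.7516) ≈ 0.0018 M.

0.0018 M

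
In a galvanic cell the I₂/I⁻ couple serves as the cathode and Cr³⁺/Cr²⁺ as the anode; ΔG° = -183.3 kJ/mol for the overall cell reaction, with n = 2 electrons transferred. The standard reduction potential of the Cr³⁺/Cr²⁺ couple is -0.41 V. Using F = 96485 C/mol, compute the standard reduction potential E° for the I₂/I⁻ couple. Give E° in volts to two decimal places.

E°cell = −ΔG°/(nF) = −(-183.3×10³)/((2)(96485)) = +0.950 V.
Since I₂/I⁻ is the cathode and Cr³⁺/Cr²⁺ the anode, E°cell = E°(I₂/I⁻) − E°(Cr³⁺/Cr²⁺).
So E°(I₂/I⁻) = E°cell + E°(Cr³⁺/Cr²⁺) = +0.950 + (-0.41) = +0.54 V.

+0.54 V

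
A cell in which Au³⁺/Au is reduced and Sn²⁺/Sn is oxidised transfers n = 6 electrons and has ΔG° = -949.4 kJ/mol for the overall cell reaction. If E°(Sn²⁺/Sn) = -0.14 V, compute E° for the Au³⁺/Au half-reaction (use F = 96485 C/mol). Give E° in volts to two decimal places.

+1.50 V

E°cell = −ΔG°/(nF) = −(-949.4×10³)/((6)(96485)) = +1.640 V.
Since Au³⁺/Au is the cathode and Sn²⁺/Sn the anode, E°cell = E°(Au³⁺/Au) − E°(Sn²⁺/Sn).
So E°(Au³⁺/Au) = E°cell + E°(Sn²⁺/Sn) = +1.640 + (-0.14) = +1.50 V.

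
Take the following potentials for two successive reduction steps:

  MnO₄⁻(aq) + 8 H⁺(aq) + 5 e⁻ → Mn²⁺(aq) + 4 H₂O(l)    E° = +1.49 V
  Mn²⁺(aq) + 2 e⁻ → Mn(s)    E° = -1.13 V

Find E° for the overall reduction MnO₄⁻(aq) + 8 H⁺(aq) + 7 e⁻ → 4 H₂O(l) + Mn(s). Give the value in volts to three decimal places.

+0.741 V

Adding the free-energy changes (−nFE°) of the two steps gives −n₃FE°₃ = −n₁FE°₁ − n₂FE°₂.
E°₃ = (5×+1.49 + 2×-1.13) / 7 = (+5.190) / 7 = +0.741 V.
E° values themselves are not directly additive — weighting by electron count is essential.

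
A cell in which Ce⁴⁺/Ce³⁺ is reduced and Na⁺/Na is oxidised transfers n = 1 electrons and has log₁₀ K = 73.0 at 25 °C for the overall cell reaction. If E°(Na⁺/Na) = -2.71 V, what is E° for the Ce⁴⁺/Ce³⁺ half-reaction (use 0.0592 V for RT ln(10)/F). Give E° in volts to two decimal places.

E°cell = (0.0592/n)·log K = (0.0592/1)(73.0) = +4.322 V.
Since Ce⁴⁺/Ce³⁺ is the cathode and Na⁺/Na the anode, E°cell = E°(Ce⁴⁺/Ce³⁺) − E°(Na⁺/Na).
So E°(Ce⁴⁺/Ce³⁺) = E°cell + E°(Na⁺/Na) = +4.322 + (-2.71) = +1.61 V.

+1.61 V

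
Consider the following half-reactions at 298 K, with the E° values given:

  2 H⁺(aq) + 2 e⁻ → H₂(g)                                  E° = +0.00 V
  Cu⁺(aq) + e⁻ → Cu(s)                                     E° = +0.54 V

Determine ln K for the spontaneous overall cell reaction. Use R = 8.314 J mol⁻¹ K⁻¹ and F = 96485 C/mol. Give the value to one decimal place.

42.1

Cathode: Cu⁺/Cu; anode: H⁺/H₂. E°cell = (+0.54) − (+0.00) = +0.54 V, with n = 2.
ΔG° = −nFE° = −RT ln K, so ln K = nFE°/(RT) = (2)(96485)(+0.54) / ((8.314)(298)) = 42.059.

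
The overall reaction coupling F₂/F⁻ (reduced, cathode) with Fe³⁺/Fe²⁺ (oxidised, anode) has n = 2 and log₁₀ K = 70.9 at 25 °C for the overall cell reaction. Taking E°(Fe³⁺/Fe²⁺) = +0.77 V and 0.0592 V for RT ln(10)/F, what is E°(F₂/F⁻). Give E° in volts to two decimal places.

+2.87 V

E°cell = (0.0592/n)·log K = (0.0592/2)(70.9) = +2.099 V.
Since F₂/F⁻ is the cathode and Fe³⁺/Fe²⁺ the anode, E°cell = E°(F₂/F⁻) − E°(Fe³⁺/Fe²⁺).
So E°(F₂/F⁻) = E°cell + E°(Fe³⁺/Fe²⁺) = +2.099 + (+0.77) = +2.87 V.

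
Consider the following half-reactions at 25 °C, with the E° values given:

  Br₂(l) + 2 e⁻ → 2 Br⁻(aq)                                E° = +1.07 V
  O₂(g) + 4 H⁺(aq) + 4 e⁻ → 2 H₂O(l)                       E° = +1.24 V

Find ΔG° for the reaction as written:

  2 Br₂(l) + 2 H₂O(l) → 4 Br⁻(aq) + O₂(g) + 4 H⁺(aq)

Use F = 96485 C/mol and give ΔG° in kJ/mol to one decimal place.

+65.6 kJ/mol

As written, Br₂/Br⁻ is reduced (cathode) and O₂/H₂O is oxidised (anode), so E°cell = (+1.07) − (+1.24) = -0.17 V.
Balancing electrons gives n = 4.
ΔG° = −nFE° = −(4)(96485)(-0.17) = 65,610 J = +65.6 kJ/mol.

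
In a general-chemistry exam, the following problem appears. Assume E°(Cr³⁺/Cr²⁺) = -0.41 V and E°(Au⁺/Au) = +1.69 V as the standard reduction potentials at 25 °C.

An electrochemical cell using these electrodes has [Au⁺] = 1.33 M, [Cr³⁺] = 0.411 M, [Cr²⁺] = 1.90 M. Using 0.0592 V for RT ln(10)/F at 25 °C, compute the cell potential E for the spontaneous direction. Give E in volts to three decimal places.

Au⁺/Au is the cathode (higher E°), Cr³⁺/Cr²⁺ the anode: E°cell = +1.69 − (-0.41) = +2.10 V, n = 1.
Overall: Au⁺(aq) + Cr²⁺(aq) → Au(s) + Cr³⁺(aq)
Q = [Cr³⁺] / ([Au⁺]·[Cr²⁺]); log Q = -0.789.
E = E° − (0.0592/n) log Q = +2.10 − (0.0592/1)(-0.789) = +2.147 V.

+2.147 V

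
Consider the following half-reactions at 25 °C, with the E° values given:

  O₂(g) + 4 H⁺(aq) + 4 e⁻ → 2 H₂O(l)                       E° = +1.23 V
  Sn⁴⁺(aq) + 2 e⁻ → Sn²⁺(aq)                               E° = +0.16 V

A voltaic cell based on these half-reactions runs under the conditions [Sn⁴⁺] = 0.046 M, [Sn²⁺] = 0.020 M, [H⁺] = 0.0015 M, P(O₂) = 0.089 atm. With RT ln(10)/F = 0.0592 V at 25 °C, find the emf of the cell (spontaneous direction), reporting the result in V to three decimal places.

+0.877 V

O₂/H₂O is the cathode (higher E°), Sn⁴⁺/Sn²⁺ the anode: E°cell = +1.23 − (+0.16) = +1.07 V, n = 4.
Overall: O₂(g) + 4 H⁺(aq) + 2 Sn²⁺(aq) → 2 H₂O(l) + 2 Sn⁴⁺(aq)
Q = [Sn⁴⁺]^2 / (P(O₂)·[H⁺]^4·[Sn²⁺]^2); log Q = 13.070.
E = E° − (0.0592/n) log Q = +1.07 − (0.0592/4)(13.070) = +0.877 V.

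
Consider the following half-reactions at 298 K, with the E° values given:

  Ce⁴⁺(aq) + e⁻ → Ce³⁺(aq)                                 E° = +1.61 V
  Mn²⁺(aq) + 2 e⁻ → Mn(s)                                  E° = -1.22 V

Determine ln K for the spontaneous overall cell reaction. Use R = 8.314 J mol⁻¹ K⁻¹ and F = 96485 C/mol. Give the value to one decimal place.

220.4

Cathode: Ce⁴⁺/Ce³⁺; anode: Mn²⁺/Mn. E°cell = (+1.61) − (-1.22) = +2.83 V, with n = 2.
ΔG° = −nFE° = −RT ln K, so ln K = nFE°/(RT) = (2)(96485)(+2.83) / ((8.314)(298)) = 220.419.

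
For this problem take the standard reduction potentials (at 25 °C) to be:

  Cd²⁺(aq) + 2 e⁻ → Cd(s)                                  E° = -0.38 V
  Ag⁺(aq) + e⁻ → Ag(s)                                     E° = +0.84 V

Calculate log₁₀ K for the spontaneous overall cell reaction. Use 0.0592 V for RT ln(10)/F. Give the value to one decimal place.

41.2

Cathode: Ag⁺/Ag; anode: Cd²⁺/Cd. E°cell = +1.22 V, n = 2.
log K = nE°cell / 0.0592 = (2)(+1.22) / 0.0592 = 41.2.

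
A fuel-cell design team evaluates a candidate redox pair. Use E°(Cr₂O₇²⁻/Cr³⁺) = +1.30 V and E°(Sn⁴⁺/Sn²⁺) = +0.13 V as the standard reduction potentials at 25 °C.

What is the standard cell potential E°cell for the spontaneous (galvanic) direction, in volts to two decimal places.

The Cr₂O₇²⁻/Cr³⁺ couple has the higher reduction potential, so it is the cathode; Sn⁴⁺/Sn²⁺ is oxidised at the anode.
E°cell = E°(cathode) − E°(anode) = (+1.30) − (+0.13) = +1.17 V.

+1.17 V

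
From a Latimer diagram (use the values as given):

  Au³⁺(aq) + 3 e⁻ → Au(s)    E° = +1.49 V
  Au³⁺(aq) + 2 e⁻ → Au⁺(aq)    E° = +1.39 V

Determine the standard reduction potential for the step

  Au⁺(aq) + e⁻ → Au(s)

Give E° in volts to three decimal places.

Sequential free energies add, so n₃E°₃ = n₁E°₁ + n₂E°₂.
With n₃ = 3, and the known step contributing 2×(+1.39) V, the unknown satisfies 1·E° = 3×(+1.49) − 2×(+1.39) = +1.690.
E° = +1.690 / 1 = +1.690 V.

+1.690 V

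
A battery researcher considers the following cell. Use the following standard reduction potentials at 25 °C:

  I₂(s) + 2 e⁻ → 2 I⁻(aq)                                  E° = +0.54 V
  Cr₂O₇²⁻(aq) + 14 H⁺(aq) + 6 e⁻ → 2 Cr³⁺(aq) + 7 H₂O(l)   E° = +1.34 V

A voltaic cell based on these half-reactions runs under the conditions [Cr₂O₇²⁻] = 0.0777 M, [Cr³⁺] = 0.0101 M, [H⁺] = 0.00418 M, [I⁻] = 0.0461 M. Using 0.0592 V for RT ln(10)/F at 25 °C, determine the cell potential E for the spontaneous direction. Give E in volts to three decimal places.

+0.421 V

Cr₂O₇²⁻/Cr³⁺ is the cathode (higher E°), I₂/I⁻ the anode: E°cell = +1.34 − (+0.54) = +0.80 V, n = 6.
Overall: Cr₂O₇²⁻(aq) + 14 H⁺(aq) + 6 I⁻(aq) → 2 Cr³⁺(aq) + 7 H₂O(l) + 3 I₂(s)
Q = [Cr³⁺]^2 / ([Cr₂O₇²⁻]·[H⁺]^14·[I⁻]^6); log Q = 38.440.
E = E° − (0.0592/n) log Q = +0.80 − (0.0592/6)(38.440) = +0.421 V.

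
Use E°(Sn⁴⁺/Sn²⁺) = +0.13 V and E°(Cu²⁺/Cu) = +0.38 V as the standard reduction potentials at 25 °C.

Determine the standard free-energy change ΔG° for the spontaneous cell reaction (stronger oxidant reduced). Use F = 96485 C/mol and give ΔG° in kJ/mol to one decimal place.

-48.2 kJ/mol

Cu²⁺/Cu (E° = +0.38 V) is the cathode; Sn⁴⁺/Sn²⁺ (E° = +0.13 V) is the anode, so E°cell = +0.25 V.
Balancing electrons gives n = 2 (lcm of 2 and 2).
ΔG° = −nFE° = −(2)(96485)(+0.25) = -48,242 J = -48.2 kJ/mol.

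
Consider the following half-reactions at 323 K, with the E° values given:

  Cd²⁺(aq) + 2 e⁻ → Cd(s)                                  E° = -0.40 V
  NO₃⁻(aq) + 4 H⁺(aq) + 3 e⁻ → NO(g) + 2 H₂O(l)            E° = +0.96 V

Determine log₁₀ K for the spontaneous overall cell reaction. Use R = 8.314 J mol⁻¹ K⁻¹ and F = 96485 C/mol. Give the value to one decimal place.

127.3

Cathode: NO₃⁻/NO; anode: Cd²⁺/Cd. E°cell = (+0.96) − (-0.40) = +1.36 V, with n = 6.
ΔG° = −nFE° = −RT ln K, so ln K = nFE°/(RT) = (6)(96485)(+1.36) / ((8.314)(323)) = 293.182.
log₁₀ K = 293.182 / ln 10 = 127.3.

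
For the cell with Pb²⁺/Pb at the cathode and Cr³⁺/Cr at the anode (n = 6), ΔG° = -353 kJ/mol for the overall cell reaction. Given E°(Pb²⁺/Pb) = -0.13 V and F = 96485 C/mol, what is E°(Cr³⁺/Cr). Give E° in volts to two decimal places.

E°cell = −ΔG°/(nF) = −(-353×10³)/((6)(96485)) = +0.610 V.
Since Pb²⁺/Pb is the cathode and Cr³⁺/Cr the anode, E°cell = E°(Pb²⁺/Pb) − E°(Cr³⁺/Cr).
So E°(Cr³⁺/Cr) = E°(Pb²⁺/Pb) − E°cell = (-0.13) − (+0.610) = -0.74 V.

-0.74 V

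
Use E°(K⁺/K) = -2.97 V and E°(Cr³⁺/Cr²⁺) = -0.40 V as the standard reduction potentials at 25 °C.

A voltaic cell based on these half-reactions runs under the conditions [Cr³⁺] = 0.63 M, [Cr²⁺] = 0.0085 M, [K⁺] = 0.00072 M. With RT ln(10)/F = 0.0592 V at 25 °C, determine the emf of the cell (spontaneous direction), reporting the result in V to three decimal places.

Cr³⁺/Cr²⁺ is the cathode (higher E°), K⁺/K the anode: E°cell = -0.40 − (-2.97) = +2.57 V, n = 1.
Overall: Cr³⁺(aq) + K(s) → Cr²⁺(aq) + K⁺(aq)
Q = [Cr²⁺]·[K⁺] / ([Cr³⁺]); log Q = -5.013.
E = E° − (0.0592/n) log Q = +2.57 − (0.0592/1)(-5.013) = +2.867 V.

+2.867 V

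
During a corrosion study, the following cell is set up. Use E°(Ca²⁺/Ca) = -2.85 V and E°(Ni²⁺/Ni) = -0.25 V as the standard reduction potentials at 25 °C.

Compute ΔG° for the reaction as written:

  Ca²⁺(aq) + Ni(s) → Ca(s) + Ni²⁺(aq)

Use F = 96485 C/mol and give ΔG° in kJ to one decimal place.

As written, Ca²⁺/Ca is reduced (cathode) and Ni²⁺/Ni is oxidised (anode), so E°cell = (-2.85) − (-0.25) = -2.60 V.
Balancing electrons gives n = 2.
ΔG° = −nFE° = −(2)(96485)(-2.60) = 501,722 J = +501.7 kJ.

+501.7 kJ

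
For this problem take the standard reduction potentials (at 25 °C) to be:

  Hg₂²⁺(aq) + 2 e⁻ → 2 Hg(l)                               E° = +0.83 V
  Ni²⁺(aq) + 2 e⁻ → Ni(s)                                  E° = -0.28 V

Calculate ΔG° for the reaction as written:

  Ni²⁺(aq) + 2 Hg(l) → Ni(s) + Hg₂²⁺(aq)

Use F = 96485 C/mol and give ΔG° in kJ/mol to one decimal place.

As written, Ni²⁺/Ni is reduced (cathode) and Hg₂²⁺/Hg is oxidised (anode), so E°cell = (-0.28) − (+0.83) = -1.11 V.
Balancing electrons gives n = 2.
ΔG° = −nFE° = −(2)(96485)(-1.11) = 214,197 J = +214.2 kJ/mol.

+214.2 kJ/mol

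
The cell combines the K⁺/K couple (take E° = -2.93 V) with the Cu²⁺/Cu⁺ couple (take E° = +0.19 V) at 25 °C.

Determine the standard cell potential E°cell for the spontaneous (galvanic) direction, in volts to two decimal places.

The Cu²⁺/Cu⁺ couple has the higher reduction potential, so it is the cathode; K⁺/K is oxidised at the anode.
E°cell = E°(cathode) − E°(anode) = (+0.19) − (-2.93) = +3.12 V.
Since E°cell > 0, the reaction is spontaneous under standard conditions.

+3.12 V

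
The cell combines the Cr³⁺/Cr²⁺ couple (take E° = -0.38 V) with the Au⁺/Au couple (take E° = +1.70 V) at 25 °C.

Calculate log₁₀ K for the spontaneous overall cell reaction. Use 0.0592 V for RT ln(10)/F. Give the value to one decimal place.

35.1

Cathode: Au⁺/Au; anode: Cr³⁺/Cr²⁺. E°cell = +2.08 V, n = 1.
log K = nE°cell / 0.0592 = (1)(+2.08) / 0.0592 = 35.1.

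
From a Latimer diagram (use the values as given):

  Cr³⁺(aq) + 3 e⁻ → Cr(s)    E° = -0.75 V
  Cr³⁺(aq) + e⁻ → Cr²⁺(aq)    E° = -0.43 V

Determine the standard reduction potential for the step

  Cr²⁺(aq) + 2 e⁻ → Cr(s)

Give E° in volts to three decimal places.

-0.910 V

Sequential free energies add, so n₃E°₃ = n₁E°₁ + n₂E°₂.
With n₃ = 3, and the known step contributing 1×(-0.43) V, the unknown satisfies 2·E° = 3×(-0.75) − 1×(-0.43) = -1.820.
E° = -1.820 / 2 = -0.910 V.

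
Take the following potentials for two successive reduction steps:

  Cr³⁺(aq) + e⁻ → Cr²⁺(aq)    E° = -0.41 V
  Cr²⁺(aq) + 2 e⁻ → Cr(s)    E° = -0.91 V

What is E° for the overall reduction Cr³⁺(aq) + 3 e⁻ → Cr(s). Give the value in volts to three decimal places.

Standard free energies of sequential steps add: ΔG°₃ = ΔG°₁ + ΔG°₂, so n₃E°₃ = n₁E°₁ + n₂E°₂.
E°₃ = (1×-0.41 + 2×-0.91) / 3 = (-2.230) / 3 = -0.743 V.
Simply averaging or adding the two E° values would be wrong; the electron-weighted sum is required.

-0.743 V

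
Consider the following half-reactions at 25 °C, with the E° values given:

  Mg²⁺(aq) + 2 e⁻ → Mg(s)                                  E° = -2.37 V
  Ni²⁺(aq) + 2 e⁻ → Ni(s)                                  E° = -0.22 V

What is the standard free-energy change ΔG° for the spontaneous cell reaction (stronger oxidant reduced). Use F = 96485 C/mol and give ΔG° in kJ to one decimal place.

-414.9 kJ

Ni²⁺/Ni (E° = -0.22 V) is the cathode; Mg²⁺/Mg (E° = -2.37 V) is the anode, so E°cell = +2.15 V.
Balancing electrons gives n = 2 (lcm of 2 and 2).
ΔG° = −nFE° = −(2)(96485)(+2.15) = -414,886 J = -414.9 kJ.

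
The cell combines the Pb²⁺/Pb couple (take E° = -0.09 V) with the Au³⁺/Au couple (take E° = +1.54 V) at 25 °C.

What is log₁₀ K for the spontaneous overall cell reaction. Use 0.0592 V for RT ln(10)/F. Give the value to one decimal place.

Cathode: Au³⁺/Au; anode: Pb²⁺/Pb. E°cell = +1.63 V, n = 6.
log K = nE°cell / 0.0592 = (6)(+1.63) / 0.0592 = 165.2.

165.2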